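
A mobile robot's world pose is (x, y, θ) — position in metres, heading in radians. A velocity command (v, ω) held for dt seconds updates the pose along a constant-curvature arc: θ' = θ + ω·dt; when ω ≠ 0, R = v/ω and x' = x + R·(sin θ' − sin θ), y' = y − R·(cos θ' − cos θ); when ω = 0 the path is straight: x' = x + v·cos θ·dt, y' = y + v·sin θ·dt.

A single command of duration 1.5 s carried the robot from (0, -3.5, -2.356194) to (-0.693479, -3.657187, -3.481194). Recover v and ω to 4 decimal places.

Δθ = -3.481194 − -2.356194 = -1.125000
ω = Δθ/dt = -1.125000/1.5 = -0.7500
R = Δx/(sin θ' − sin θ) = -0.6667
v = R·ω = -0.6667·-0.7500 = 0.5000

v = 0.5000, ω = -0.7500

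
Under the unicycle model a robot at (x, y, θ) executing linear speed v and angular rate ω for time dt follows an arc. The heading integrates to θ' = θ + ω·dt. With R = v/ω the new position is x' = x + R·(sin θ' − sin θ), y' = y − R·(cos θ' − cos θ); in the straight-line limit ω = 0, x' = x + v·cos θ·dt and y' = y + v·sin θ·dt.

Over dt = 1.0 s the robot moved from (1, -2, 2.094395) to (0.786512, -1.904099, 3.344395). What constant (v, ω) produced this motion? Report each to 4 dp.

v = 0.2500, ω = 1.2500

Δθ = 3.344395 − 2.094395 = 1.250000
ω = Δθ/dt = 1.250000/1.0 = 1.2500
R = Δx/(sin θ' − sin θ) = 0.2000
v = R·ω = 0.2000·1.2500 = 0.2500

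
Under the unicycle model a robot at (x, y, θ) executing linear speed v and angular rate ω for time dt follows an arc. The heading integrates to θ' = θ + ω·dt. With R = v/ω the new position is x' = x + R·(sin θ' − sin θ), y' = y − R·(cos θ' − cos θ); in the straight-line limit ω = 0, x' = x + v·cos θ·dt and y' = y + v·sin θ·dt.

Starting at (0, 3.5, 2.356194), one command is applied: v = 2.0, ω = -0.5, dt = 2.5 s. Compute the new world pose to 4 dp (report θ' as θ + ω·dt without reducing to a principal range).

(-0.7476, 8.1207, 1.1062)

θ' = 2.3562 + -0.5·2.5 = 1.1062
R = v/ω = 2.0/-0.5 = -4.0000
x' = 0 + -4.0000·(sin 1.1062 − sin 2.3562) = -0.7476
y' = 3.5 − -4.0000·(cos 1.1062 − cos 2.3562) = 8.1207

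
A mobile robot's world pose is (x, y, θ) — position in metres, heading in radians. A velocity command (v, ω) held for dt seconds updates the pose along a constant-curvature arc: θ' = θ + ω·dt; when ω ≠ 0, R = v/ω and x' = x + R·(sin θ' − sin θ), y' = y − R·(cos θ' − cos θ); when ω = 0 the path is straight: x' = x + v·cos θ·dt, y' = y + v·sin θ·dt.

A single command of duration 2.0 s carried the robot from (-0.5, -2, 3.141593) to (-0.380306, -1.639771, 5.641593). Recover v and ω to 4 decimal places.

Δθ = 5.641593 − 3.141593 = 2.500000
ω = Δθ/dt = 2.500000/2.0 = 1.2500
R = −Δy/(cos θ' − cos θ) = -0.2000
v = R·ω = -0.2000·1.2500 = -0.2500

v = -0.2500, ω = 1.2500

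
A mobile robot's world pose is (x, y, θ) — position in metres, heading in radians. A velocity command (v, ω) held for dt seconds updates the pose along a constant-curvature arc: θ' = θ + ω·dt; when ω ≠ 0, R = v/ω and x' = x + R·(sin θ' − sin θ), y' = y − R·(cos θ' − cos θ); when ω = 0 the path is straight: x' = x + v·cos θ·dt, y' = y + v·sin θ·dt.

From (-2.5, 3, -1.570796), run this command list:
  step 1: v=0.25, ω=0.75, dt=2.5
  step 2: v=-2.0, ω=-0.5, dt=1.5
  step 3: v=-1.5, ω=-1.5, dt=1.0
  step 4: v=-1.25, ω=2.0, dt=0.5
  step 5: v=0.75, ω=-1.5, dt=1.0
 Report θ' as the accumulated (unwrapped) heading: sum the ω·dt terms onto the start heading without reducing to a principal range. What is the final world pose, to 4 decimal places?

(-5.6487, 4.0761, -2.4458)

step 1: θ'=0.3042 (R=0.3333) → pose (-2.0668, 2.6820, 0.3042)
step 2: θ'=-0.4458 (R=4.0000) → pose (-4.9897, 2.8892, -0.4458)
step 3: θ'=-1.9458 (R=1.0000) → pose (-5.4890, 4.1578, -1.9458)
step 4: θ'=-0.9458 (R=-0.6250) → pose (-5.5637, 4.7524, -0.9458)
step 5: θ'=-2.4458 (R=-0.5000) → pose (-5.6487, 4.0761, -2.4458)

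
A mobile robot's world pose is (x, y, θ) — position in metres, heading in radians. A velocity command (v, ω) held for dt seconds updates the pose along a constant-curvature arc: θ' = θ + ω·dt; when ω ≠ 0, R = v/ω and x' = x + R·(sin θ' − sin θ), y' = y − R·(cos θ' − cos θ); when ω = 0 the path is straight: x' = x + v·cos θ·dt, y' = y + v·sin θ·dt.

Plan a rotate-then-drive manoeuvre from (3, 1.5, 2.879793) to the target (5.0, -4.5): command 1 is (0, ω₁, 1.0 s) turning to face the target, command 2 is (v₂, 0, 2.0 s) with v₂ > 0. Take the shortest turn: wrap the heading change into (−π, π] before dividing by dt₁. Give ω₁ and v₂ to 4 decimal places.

ω₁ = 2.1543, v₂ = 3.1623

heading to target = atan2(-4.5−1.5, 5−3) = -1.2490
Δθ = wrap(-1.2490 − 2.8798) = 2.1543; ω₁ = Δθ/dt₁ = 2.1543
distance = √((5−3)² + (-4.5−1.5)²) = 6.3246; v₂ = distance/dt₂ = 3.1623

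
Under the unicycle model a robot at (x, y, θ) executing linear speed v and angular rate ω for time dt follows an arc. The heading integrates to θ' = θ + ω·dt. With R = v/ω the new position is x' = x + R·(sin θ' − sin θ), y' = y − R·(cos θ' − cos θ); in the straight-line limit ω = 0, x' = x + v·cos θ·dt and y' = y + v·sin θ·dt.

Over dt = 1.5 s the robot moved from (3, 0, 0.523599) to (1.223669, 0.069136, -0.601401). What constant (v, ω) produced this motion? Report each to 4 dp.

v = -1.2500, ω = -0.7500

Δθ = -0.601401 − 0.523599 = -1.125000
ω = Δθ/dt = -1.125000/1.5 = -0.7500
R = Δx/(sin θ' − sin θ) = 1.6667
v = R·ω = 1.6667·-0.7500 = -1.2500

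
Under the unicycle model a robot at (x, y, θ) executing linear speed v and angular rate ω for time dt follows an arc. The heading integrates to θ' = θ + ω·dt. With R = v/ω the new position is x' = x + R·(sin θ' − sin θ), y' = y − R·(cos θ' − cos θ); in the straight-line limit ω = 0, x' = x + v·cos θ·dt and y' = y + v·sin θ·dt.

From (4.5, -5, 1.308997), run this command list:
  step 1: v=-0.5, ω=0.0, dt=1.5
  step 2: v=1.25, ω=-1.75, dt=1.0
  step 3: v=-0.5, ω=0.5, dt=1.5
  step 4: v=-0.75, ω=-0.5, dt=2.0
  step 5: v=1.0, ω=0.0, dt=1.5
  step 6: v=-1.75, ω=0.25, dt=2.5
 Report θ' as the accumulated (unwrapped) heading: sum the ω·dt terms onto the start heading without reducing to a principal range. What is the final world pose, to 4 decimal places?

step 1: θ'=1.3090 (straight) → pose (4.3059, -5.7244, 1.3090)
step 2: θ'=-0.4410 (R=-0.7143) → pose (5.3007, -5.2634, -0.4410)
step 3: θ'=0.3090 (R=-1.0000) → pose (4.5698, -5.2151, 0.3090)
step 4: θ'=-0.6910 (R=1.5000) → pose (3.1577, -4.9420, -0.6910)
step 5: θ'=-0.6910 (straight) → pose (4.3136, -5.8980, -0.6910)
step 6: θ'=-0.0660 (R=-7.0000) → pose (0.3141, -4.3075, -0.0660)

(0.3141, -4.3075, -0.0660)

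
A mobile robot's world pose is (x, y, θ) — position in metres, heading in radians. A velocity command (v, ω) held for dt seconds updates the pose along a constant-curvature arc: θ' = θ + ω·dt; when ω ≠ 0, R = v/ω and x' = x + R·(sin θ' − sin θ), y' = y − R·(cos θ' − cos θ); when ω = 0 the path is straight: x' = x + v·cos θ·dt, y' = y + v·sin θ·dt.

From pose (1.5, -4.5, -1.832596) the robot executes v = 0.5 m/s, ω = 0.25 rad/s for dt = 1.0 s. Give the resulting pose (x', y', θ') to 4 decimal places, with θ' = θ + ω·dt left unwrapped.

θ' = -1.8326 + 0.25·1.0 = -1.5826
R = v/ω = 0.5/0.25 = 2.0000
x' = 1.5 + 2.0000·(sin -1.5826 − sin -1.8326) = 1.4320
y' = -4.5 − 2.0000·(cos -1.5826 − cos -1.8326) = -4.9940

(1.4320, -4.9940, -1.5826)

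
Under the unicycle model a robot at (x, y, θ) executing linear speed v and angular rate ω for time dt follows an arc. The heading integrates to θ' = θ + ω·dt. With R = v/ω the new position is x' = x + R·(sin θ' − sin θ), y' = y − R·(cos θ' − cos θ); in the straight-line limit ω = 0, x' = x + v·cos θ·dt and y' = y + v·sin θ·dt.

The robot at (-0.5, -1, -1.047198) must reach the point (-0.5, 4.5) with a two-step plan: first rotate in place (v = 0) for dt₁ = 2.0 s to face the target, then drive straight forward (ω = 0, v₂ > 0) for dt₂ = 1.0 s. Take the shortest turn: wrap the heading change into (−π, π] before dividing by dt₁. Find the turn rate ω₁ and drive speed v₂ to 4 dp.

heading to target = atan2(4.5−-1, -0.5−-0.5) = 1.5708
Δθ = wrap(1.5708 − -1.0472) = 2.6180; ω₁ = Δθ/dt₁ = 1.3090
distance = √((-0.5−-0.5)² + (4.5−-1)²) = 5.5000; v₂ = distance/dt₂ = 5.5000

ω₁ = 1.3090, v₂ = 5.5000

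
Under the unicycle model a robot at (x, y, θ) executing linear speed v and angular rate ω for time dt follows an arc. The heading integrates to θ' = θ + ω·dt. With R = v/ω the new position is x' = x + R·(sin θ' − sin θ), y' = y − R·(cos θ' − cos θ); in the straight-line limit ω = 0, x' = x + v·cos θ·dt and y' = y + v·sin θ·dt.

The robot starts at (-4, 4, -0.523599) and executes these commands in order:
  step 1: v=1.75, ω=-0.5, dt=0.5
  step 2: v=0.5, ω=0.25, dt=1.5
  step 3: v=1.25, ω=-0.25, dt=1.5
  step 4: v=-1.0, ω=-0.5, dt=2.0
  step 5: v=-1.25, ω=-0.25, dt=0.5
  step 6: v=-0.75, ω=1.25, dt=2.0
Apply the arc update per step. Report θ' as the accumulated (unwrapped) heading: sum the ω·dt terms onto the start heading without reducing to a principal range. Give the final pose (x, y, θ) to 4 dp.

step 1: θ'=-0.7736 (R=-3.5000) → pose (-3.3045, 3.4728, -0.7736)
step 2: θ'=-0.3986 (R=2.0000) → pose (-2.6833, 3.0604, -0.3986)
step 3: θ'=-0.7736 (R=-5.0000) → pose (-1.1304, 2.0294, -0.7736)
step 4: θ'=-1.7736 (R=2.0000) → pose (-1.6920, 3.8630, -1.7736)
step 5: θ'=-1.8986 (R=5.0000) → pose (-1.5282, 4.4658, -1.8986)
step 6: θ'=0.6014 (R=-0.6000) → pose (-2.4357, 5.1537, 0.6014)

(-2.4357, 5.1537, 0.6014)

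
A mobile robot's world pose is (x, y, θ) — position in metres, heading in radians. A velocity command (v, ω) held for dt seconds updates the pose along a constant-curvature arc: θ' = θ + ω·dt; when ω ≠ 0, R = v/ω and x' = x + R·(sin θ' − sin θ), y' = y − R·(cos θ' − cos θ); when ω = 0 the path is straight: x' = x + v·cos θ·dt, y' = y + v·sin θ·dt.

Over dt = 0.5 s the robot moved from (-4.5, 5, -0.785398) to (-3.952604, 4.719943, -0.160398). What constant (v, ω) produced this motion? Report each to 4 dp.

Δθ = -0.160398 − -0.785398 = 0.625000
ω = Δθ/dt = 0.625000/0.5 = 1.2500
R = Δx/(sin θ' − sin θ) = 1.0000
v = R·ω = 1.0000·1.2500 = 1.2500

v = 1.2500, ω = 1.2500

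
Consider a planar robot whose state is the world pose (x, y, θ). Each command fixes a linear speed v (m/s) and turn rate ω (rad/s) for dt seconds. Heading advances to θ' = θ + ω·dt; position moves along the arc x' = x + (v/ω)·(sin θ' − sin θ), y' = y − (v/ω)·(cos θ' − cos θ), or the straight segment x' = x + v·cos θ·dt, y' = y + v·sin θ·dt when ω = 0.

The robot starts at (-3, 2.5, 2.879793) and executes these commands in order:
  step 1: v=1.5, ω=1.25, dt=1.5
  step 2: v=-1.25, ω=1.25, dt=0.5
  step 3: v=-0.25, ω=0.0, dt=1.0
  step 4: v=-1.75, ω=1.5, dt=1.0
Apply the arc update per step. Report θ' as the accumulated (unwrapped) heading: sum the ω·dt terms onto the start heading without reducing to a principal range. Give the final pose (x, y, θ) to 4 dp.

(-6.4497, 2.3059, 6.8798)

step 1: θ'=4.7548 (R=1.2000) → pose (-4.5095, 1.2900, 4.7548)
step 2: θ'=5.3798 (R=-1.0000) → pose (-4.7232, 1.8666, 5.3798)
step 3: θ'=5.3798 (straight) → pose (-4.8779, 2.0629, 5.3798)
step 4: θ'=6.8798 (R=-1.1667) → pose (-6.4497, 2.3059, 6.8798)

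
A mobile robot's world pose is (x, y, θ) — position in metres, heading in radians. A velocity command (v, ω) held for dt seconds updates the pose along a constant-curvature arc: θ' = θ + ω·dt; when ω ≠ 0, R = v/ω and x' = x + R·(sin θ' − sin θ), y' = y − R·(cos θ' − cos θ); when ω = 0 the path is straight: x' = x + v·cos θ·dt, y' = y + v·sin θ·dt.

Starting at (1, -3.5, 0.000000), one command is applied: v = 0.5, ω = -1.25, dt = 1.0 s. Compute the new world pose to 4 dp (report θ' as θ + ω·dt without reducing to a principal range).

θ' = 0.0000 + -1.25·1.0 = -1.2500
R = v/ω = 0.5/-1.25 = -0.4000
x' = 1 + -0.4000·(sin -1.2500 − sin 0.0000) = 1.3796
y' = -3.5 − -0.4000·(cos -1.2500 − cos 0.0000) = -3.7739

(1.3796, -3.7739, -1.2500)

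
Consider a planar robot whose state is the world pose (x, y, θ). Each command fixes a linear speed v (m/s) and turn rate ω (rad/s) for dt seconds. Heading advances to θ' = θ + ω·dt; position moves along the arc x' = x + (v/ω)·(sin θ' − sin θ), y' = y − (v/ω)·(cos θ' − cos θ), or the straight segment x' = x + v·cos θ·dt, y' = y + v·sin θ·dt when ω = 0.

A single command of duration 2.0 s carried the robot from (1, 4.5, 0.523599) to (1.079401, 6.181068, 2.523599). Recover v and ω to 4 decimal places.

v = 1.0000, ω = 1.0000

Δθ = 2.523599 − 0.523599 = 2.000000
ω = Δθ/dt = 2.000000/2.0 = 1.0000
R = −Δy/(cos θ' − cos θ) = 1.0000
v = R·ω = 1.0000·1.0000 = 1.0000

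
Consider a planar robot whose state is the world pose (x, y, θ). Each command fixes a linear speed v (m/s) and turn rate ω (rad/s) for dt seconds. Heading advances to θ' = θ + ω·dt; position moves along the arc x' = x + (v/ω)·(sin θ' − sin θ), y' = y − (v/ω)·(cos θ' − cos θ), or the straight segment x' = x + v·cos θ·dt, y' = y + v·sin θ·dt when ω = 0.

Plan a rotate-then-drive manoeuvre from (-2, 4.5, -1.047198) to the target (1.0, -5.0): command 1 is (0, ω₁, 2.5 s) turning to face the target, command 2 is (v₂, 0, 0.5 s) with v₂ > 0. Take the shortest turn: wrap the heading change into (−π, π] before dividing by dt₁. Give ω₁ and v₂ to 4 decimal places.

ω₁ = -0.0871, v₂ = 19.9249

heading to target = atan2(-5−4.5, 1−-2) = -1.2649
Δθ = wrap(-1.2649 − -1.0472) = -0.2177; ω₁ = Δθ/dt₁ = -0.0871
distance = √((1−-2)² + (-5−4.5)²) = 9.9624; v₂ = distance/dt₂ = 19.9249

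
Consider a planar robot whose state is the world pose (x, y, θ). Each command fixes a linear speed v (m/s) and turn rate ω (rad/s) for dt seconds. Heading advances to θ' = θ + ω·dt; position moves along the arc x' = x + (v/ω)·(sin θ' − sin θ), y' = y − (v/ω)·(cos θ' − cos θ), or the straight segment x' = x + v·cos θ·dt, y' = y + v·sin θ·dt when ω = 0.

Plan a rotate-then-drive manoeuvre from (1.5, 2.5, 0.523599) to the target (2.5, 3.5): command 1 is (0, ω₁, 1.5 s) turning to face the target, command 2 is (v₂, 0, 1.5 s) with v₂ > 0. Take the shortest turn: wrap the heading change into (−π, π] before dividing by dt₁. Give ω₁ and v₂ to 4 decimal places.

heading to target = atan2(3.5−2.5, 2.5−1.5) = 0.7854
Δθ = wrap(0.7854 − 0.5236) = 0.2618; ω₁ = Δθ/dt₁ = 0.1745
distance = √((2.5−1.5)² + (3.5−2.5)²) = 1.4142; v₂ = distance/dt₂ = 0.9428

ω₁ = 0.1745, v₂ = 0.9428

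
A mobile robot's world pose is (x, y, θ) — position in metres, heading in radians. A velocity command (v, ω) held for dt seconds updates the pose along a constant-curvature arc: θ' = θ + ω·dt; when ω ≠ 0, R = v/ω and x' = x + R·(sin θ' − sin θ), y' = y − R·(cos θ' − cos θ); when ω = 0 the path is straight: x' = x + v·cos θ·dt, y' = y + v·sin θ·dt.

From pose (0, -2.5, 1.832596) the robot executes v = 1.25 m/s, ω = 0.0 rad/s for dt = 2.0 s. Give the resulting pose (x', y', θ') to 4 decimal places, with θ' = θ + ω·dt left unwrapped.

(-0.6470, -0.0852, 1.8326)

θ' = 1.8326 + 0.0·2.0 = 1.8326
ω = 0 → straight: x' = 0 + 1.25·cos(1.8326)·2.0 = -0.6470
y' = -2.5 + 1.25·sin(1.8326)·2.0 = -0.0852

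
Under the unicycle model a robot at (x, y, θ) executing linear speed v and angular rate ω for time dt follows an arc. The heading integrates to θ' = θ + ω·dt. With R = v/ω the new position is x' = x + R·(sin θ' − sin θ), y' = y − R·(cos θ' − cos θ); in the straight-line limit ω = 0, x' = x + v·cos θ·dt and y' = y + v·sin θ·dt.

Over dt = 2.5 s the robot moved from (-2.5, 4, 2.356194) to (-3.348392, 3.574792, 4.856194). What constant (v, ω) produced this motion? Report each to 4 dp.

v = 0.5000, ω = 1.0000

Δθ = 4.856194 − 2.356194 = 2.500000
ω = Δθ/dt = 2.500000/2.5 = 1.0000
R = Δx/(sin θ' − sin θ) = 0.5000
v = R·ω = 0.5000·1.0000 = 0.5000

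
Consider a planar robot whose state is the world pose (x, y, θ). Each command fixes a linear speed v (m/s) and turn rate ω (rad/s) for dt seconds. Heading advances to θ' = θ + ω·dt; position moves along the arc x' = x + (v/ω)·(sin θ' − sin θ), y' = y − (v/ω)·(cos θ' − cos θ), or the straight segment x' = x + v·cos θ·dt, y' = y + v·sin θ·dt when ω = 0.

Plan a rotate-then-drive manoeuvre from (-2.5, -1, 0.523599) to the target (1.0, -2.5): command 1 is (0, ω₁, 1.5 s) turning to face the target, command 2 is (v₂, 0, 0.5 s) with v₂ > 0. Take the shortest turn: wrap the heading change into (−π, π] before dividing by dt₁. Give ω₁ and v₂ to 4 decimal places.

ω₁ = -0.6190, v₂ = 7.6158

heading to target = atan2(-2.5−-1, 1−-2.5) = -0.4049
Δθ = wrap(-0.4049 − 0.5236) = -0.9285; ω₁ = Δθ/dt₁ = -0.6190
distance = √((1−-2.5)² + (-2.5−-1)²) = 3.8079; v₂ = distance/dt₂ = 7.6158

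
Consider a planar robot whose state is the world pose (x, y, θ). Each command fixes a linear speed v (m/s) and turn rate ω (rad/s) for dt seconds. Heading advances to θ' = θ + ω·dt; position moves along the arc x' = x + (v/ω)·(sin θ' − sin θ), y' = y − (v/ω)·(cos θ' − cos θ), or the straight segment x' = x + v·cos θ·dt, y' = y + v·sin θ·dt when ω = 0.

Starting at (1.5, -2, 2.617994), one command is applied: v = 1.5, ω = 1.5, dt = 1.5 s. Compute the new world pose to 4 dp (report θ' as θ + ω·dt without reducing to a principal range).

θ' = 2.6180 + 1.5·1.5 = 4.8680
R = v/ω = 1.5/1.5 = 1.0000
x' = 1.5 + 1.0000·(sin 4.8680 − sin 2.6180) = 0.0121
y' = -2 − 1.0000·(cos 4.8680 − cos 2.6180) = -3.0210

(0.0121, -3.0210, 4.8680)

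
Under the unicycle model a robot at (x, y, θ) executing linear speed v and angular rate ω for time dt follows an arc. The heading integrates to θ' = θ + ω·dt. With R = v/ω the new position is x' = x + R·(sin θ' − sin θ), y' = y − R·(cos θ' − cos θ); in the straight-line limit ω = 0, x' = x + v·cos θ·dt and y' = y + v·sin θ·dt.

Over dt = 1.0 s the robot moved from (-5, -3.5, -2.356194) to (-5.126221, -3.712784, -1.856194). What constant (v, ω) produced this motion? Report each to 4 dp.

Δθ = -1.856194 − -2.356194 = 0.500000
ω = Δθ/dt = 0.500000/1.0 = 0.5000
R = −Δy/(cos θ' − cos θ) = 0.5000
v = R·ω = 0.5000·0.5000 = 0.2500

v = 0.2500, ω = 0.5000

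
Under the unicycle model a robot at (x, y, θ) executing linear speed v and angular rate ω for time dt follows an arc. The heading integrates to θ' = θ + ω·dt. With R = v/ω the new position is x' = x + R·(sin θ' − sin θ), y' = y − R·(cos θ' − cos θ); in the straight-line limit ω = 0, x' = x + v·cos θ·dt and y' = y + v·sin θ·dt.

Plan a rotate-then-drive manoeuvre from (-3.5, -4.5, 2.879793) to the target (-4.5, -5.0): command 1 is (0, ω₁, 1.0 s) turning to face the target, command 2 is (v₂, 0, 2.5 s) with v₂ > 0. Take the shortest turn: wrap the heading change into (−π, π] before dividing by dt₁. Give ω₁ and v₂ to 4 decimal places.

heading to target = atan2(-5−-4.5, -4.5−-3.5) = -2.6779
Δθ = wrap(-2.6779 − 2.8798) = 0.7254; ω₁ = Δθ/dt₁ = 0.7254
distance = √((-4.5−-3.5)² + (-5−-4.5)²) = 1.1180; v₂ = distance/dt₂ = 0.4472

ω₁ = 0.7254, v₂ = 0.4472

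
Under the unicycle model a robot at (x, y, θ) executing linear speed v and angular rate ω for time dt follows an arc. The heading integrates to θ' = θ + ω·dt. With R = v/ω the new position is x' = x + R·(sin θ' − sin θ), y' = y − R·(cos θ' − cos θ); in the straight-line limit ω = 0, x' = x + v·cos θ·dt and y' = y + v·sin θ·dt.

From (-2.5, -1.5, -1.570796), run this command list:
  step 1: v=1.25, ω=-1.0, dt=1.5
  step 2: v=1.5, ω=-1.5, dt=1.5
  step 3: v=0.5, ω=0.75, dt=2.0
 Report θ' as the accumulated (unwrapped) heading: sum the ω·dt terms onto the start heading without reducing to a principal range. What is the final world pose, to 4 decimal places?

(-4.6811, -0.2781, -3.8208)

step 1: θ'=-3.0708 (R=-1.2500) → pose (-3.6616, -2.7469, -3.0708)
step 2: θ'=-5.3208 (R=-1.0000) → pose (-4.5529, -1.1778, -5.3208)
step 3: θ'=-3.8208 (R=0.6667) → pose (-4.6811, -0.2781, -3.8208)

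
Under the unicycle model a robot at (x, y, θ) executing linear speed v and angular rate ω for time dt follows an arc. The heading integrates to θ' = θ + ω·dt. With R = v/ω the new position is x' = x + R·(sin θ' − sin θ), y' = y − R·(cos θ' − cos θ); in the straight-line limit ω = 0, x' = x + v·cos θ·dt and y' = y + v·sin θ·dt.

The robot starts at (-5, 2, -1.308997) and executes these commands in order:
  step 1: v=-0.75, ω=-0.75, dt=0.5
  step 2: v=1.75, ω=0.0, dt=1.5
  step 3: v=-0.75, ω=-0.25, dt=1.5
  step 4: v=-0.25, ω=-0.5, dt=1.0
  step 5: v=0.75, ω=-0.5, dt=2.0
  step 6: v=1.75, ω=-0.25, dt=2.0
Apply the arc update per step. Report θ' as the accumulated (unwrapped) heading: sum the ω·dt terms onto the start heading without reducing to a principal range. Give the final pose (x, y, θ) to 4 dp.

(-8.9803, 3.0400, -4.0590)

step 1: θ'=-1.6840 (R=1.0000) → pose (-5.0277, 2.3718, -1.6840)
step 2: θ'=-1.6840 (straight) → pose (-5.3242, -0.2364, -1.6840)
step 3: θ'=-2.0590 (R=3.0000) → pose (-4.9929, 0.8318, -2.0590)
step 4: θ'=-2.5590 (R=0.5000) → pose (-4.8264, 1.0148, -2.5590)
step 5: θ'=-3.5590 (R=-1.5000) → pose (-6.2598, 0.8962, -3.5590)
step 6: θ'=-4.0590 (R=-7.0000) → pose (-8.9803, 3.0400, -4.0590)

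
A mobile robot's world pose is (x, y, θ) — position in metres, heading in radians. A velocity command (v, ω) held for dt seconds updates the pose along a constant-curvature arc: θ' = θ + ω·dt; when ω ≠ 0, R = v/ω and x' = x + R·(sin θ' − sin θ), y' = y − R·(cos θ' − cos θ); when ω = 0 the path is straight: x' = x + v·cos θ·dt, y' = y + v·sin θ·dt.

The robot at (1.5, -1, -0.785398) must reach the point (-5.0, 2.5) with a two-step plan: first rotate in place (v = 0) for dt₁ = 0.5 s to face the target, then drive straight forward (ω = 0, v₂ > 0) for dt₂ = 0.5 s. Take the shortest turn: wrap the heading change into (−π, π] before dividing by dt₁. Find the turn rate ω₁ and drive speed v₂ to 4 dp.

ω₁ = -5.7003, v₂ = 14.7648

heading to target = atan2(2.5−-1, -5−1.5) = 2.6477
Δθ = wrap(2.6477 − -0.7854) = -2.8501; ω₁ = Δθ/dt₁ = -5.7003
distance = √((-5−1.5)² + (2.5−-1)²) = 7.3824; v₂ = distance/dt₂ = 14.7648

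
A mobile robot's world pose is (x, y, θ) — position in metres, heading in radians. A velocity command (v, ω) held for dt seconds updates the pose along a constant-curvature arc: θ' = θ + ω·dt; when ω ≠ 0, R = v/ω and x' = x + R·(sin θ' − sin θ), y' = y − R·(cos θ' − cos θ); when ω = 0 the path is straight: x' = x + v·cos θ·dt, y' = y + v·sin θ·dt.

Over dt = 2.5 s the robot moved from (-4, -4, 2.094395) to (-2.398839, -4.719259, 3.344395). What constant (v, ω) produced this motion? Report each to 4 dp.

v = -0.7500, ω = 0.5000

Δθ = 3.344395 − 2.094395 = 1.250000
ω = Δθ/dt = 1.250000/2.5 = 0.5000
R = Δx/(sin θ' − sin θ) = -1.5000
v = R·ω = -1.5000·0.5000 = -0.7500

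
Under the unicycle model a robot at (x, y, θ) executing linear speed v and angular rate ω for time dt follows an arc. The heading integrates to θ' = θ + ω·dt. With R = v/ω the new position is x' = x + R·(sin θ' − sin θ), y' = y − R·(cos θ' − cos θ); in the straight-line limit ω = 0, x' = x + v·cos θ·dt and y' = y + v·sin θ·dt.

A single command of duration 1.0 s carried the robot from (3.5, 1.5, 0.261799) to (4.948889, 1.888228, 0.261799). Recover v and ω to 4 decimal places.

v = 1.5000, ω = 0.0000

Δθ = 0.261799 − 0.261799 = 0.000000
ω = Δθ/dt = 0.000000/1.0 = 0.0000
ω = 0 → v = (Δx·cos θ + Δy·sin θ)/dt = 1.5000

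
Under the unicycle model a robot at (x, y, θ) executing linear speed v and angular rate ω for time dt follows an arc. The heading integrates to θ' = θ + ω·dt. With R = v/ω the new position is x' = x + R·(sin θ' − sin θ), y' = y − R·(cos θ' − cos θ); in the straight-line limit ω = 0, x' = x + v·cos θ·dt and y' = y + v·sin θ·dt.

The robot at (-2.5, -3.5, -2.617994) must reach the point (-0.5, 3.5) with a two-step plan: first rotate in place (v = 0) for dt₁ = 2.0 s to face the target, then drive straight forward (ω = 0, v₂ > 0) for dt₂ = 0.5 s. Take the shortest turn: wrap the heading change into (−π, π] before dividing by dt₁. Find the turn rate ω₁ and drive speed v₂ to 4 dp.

heading to target = atan2(3.5−-3.5, -0.5−-2.5) = 1.2925
Δθ = wrap(1.2925 − -2.6180) = -2.3727; ω₁ = Δθ/dt₁ = -1.1863
distance = √((-0.5−-2.5)² + (3.5−-3.5)²) = 7.2801; v₂ = distance/dt₂ = 14.5602

ω₁ = -1.1863, v₂ = 14.5602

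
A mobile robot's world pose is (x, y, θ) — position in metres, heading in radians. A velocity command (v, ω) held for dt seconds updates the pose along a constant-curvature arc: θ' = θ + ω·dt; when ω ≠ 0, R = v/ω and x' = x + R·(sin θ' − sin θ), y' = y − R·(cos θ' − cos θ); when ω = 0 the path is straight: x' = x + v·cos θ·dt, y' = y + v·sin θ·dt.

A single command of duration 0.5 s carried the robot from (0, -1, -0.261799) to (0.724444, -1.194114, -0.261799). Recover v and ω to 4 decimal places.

v = 1.5000, ω = 0.0000

Δθ = -0.261799 − -0.261799 = 0.000000
ω = Δθ/dt = 0.000000/0.5 = 0.0000
ω = 0 → v = (Δx·cos θ + Δy·sin θ)/dt = 1.5000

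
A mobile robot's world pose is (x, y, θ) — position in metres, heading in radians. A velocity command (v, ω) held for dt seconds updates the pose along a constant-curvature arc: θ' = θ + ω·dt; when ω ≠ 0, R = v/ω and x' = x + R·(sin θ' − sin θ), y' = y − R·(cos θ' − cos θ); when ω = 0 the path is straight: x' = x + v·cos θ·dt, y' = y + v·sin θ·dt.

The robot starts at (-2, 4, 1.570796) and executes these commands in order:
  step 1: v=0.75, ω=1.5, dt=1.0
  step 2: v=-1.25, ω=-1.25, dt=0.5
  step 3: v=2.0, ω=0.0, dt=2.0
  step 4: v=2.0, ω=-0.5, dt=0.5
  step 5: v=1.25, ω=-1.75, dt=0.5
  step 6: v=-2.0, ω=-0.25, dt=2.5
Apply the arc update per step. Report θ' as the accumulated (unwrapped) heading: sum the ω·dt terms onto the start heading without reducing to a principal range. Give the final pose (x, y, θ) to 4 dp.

(-8.3806, 3.9961, 0.6958)

step 1: θ'=3.0708 (R=0.5000) → pose (-2.4646, 4.4987, 3.0708)
step 2: θ'=2.4458 (R=1.0000) → pose (-1.8944, 4.2688, 2.4458)
step 3: θ'=2.4458 (straight) → pose (-4.9645, 6.8328, 2.4458)
step 4: θ'=2.1958 (R=-4.0000) → pose (-5.6444, 7.5626, 2.1958)
step 5: θ'=1.3208 (R=-0.7143) → pose (-5.7572, 8.1572, 1.3208)
step 6: θ'=0.6958 (R=8.0000) → pose (-8.3806, 3.9961, 0.6958)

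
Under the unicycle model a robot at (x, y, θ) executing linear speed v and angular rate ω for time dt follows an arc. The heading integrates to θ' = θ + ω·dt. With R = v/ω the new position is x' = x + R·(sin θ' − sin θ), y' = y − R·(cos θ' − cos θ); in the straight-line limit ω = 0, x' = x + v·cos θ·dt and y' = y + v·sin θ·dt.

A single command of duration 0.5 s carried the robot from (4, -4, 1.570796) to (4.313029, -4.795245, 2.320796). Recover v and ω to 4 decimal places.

Δθ = 2.320796 − 1.570796 = 0.750000
ω = Δθ/dt = 0.750000/0.5 = 1.5000
R = −Δy/(cos θ' − cos θ) = -1.1667
v = R·ω = -1.1667·1.5000 = -1.7500

v = -1.7500, ω = 1.5000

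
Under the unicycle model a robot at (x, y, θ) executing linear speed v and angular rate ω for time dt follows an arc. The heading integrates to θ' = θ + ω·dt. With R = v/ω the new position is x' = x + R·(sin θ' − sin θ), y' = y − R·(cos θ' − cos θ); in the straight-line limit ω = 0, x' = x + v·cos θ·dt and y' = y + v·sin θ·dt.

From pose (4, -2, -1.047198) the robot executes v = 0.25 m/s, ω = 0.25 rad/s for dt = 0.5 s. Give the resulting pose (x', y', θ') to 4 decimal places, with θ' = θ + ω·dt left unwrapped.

(4.0691, -2.1041, -0.9222)

θ' = -1.0472 + 0.25·0.5 = -0.9222
R = v/ω = 0.25/0.25 = 1.0000
x' = 4 + 1.0000·(sin -0.9222 − sin -1.0472) = 4.0691
y' = -2 − 1.0000·(cos -0.9222 − cos -1.0472) = -2.1041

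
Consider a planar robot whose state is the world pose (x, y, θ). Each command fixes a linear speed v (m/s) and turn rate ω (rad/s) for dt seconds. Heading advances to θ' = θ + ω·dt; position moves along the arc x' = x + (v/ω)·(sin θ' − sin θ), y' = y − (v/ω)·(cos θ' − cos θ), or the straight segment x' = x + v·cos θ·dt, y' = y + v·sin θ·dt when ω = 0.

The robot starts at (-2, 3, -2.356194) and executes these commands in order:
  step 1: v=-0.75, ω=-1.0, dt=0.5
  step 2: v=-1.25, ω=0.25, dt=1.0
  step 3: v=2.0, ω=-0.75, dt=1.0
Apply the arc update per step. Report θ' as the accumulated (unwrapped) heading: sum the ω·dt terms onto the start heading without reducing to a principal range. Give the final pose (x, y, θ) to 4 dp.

step 1: θ'=-2.8562 (R=0.7500) → pose (-1.6808, 3.1893, -2.8562)
step 2: θ'=-2.6062 (R=-5.0000) → pose (-0.5376, 3.6868, -2.6062)
step 3: θ'=-3.3562 (R=-2.6667) → pose (-2.4660, 3.3748, -3.3562)

(-2.4660, 3.3748, -3.3562)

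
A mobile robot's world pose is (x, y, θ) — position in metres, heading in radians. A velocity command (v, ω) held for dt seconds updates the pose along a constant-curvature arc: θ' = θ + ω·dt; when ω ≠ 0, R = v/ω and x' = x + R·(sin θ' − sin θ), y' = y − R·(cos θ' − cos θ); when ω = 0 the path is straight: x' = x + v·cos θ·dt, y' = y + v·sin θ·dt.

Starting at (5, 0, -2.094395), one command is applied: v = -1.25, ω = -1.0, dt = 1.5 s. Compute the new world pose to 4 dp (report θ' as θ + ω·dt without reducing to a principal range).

θ' = -2.0944 + -1.0·1.5 = -3.5944
R = v/ω = -1.25/-1.0 = 1.2500
x' = 5 + 1.2500·(sin -3.5944 − sin -2.0944) = 6.6294
y' = 0 − 1.2500·(cos -3.5944 − cos -2.0944) = 0.4990

(6.6294, 0.4990, -3.5944)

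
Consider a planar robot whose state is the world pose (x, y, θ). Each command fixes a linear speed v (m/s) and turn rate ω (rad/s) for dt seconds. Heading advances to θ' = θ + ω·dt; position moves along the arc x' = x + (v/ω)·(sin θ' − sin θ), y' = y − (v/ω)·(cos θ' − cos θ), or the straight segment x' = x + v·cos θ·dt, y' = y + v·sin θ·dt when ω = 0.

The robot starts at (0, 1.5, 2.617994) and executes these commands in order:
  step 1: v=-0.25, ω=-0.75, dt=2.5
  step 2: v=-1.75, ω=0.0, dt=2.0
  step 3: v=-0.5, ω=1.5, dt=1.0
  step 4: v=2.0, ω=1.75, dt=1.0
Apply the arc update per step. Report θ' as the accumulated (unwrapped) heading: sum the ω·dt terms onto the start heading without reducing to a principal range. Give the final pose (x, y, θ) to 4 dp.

(-4.3079, -1.8135, 3.9930)

step 1: θ'=0.7430 (R=0.3333) → pose (0.0588, 0.9658, 0.7430)
step 2: θ'=0.7430 (straight) → pose (-2.5187, -1.4019, 0.7430)
step 3: θ'=2.2430 (R=-0.3333) → pose (-2.5541, -1.8549, 2.2430)
step 4: θ'=3.9930 (R=1.1429) → pose (-4.3079, -1.8135, 3.9930)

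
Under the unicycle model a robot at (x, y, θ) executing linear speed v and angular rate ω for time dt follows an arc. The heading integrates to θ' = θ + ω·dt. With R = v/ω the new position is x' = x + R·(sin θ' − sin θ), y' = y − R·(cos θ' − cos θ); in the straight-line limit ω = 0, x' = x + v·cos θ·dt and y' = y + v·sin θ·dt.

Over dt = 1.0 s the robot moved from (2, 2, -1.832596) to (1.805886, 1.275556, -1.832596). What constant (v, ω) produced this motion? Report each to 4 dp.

Δθ = -1.832596 − -1.832596 = 0.000000
ω = Δθ/dt = 0.000000/1.0 = 0.0000
ω = 0 → v = (Δx·cos θ + Δy·sin θ)/dt = 0.7500

v = 0.7500, ω = 0.0000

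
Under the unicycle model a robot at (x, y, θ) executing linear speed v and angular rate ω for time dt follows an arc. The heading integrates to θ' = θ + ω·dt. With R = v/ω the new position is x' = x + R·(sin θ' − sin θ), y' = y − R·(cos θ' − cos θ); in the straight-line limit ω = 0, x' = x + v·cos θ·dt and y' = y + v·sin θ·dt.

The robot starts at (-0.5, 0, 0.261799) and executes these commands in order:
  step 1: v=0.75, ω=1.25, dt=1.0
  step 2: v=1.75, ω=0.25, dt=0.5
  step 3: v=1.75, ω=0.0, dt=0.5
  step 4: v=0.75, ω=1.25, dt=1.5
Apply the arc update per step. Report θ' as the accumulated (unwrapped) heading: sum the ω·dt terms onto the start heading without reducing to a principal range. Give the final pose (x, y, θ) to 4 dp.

(-0.9329, 2.8115, 3.5118)

step 1: θ'=1.5118 (R=0.6000) → pose (-0.0563, 0.5442, 1.5118)
step 2: θ'=1.6368 (R=7.0000) → pose (-0.0594, 1.4186, 1.6368)
step 3: θ'=1.6368 (straight) → pose (-0.1171, 2.2917, 1.6368)
step 4: θ'=3.5118 (R=0.6000) → pose (-0.9329, 2.8115, 3.5118)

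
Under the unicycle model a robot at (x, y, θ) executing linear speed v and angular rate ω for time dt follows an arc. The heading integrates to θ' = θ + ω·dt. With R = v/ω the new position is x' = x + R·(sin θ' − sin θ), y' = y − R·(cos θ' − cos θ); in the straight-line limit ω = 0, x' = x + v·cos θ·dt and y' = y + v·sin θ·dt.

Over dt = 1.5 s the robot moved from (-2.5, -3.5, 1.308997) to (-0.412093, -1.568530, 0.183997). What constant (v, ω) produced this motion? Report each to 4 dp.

Δθ = 0.183997 − 1.308997 = -1.125000
ω = Δθ/dt = -1.125000/1.5 = -0.7500
R = Δx/(sin θ' − sin θ) = -2.6667
v = R·ω = -2.6667·-0.7500 = 2.0000

v = 2.0000, ω = -0.7500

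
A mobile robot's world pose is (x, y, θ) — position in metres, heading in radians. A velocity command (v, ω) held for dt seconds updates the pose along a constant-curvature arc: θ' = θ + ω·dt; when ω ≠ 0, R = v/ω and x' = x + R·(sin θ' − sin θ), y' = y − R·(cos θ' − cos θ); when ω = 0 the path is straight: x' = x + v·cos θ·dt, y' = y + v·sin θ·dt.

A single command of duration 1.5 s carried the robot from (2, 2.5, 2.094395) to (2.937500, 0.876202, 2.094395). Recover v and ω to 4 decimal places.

Δθ = 2.094395 − 2.094395 = 0.000000
ω = Δθ/dt = 0.000000/1.5 = 0.0000
ω = 0 → v = (Δx·cos θ + Δy·sin θ)/dt = -1.2500

v = -1.2500, ω = 0.0000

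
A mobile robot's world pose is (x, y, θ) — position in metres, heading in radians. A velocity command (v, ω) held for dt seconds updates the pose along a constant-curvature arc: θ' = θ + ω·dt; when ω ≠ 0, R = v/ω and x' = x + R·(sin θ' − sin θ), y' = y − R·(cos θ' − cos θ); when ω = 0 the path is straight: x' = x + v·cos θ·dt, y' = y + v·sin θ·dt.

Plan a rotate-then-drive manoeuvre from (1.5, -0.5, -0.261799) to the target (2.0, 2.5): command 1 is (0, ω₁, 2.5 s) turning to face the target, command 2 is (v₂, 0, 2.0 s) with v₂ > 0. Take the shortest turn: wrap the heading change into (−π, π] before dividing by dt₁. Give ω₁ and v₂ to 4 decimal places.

ω₁ = 0.6670, v₂ = 1.5207

heading to target = atan2(2.5−-0.5, 2−1.5) = 1.4056
Δθ = wrap(1.4056 − -0.2618) = 1.6674; ω₁ = Δθ/dt₁ = 0.6670
distance = √((2−1.5)² + (2.5−-0.5)²) = 3.0414; v₂ = distance/dt₂ = 1.5207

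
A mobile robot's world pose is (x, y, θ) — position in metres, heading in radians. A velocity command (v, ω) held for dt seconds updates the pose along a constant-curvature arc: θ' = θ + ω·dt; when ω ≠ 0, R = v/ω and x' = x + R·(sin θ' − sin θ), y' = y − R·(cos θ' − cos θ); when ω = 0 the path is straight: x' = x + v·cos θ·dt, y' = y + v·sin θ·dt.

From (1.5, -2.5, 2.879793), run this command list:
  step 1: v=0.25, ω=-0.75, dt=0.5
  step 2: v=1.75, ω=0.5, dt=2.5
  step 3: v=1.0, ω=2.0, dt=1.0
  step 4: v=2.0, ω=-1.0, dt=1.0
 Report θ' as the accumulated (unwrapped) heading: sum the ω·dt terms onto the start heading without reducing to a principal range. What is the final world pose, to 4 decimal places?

(-1.6817, -4.8809, 4.7548)

step 1: θ'=2.5048 (R=-0.3333) → pose (1.3881, -2.4460, 2.5048)
step 2: θ'=3.7548 (R=3.5000) → pose (-2.7073, -2.3977, 3.7548)
step 3: θ'=5.7548 (R=0.5000) → pose (-2.6717, -3.2384, 5.7548)
step 4: θ'=4.7548 (R=-2.0000) → pose (-1.6817, -4.8809, 4.7548)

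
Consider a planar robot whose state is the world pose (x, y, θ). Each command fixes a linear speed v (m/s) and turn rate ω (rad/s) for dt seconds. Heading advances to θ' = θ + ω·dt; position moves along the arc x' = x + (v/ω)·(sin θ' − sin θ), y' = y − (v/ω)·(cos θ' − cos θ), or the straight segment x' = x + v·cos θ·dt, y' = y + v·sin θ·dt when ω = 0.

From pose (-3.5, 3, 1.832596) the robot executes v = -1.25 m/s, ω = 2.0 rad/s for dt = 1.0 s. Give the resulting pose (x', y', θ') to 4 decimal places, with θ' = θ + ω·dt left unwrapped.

(-2.4980, 2.6801, 3.8326)

θ' = 1.8326 + 2.0·1.0 = 3.8326
R = v/ω = -1.25/2.0 = -0.6250
x' = -3.5 + -0.6250·(sin 3.8326 − sin 1.8326) = -2.4980
y' = 3 − -0.6250·(cos 3.8326 − cos 1.8326) = 2.6801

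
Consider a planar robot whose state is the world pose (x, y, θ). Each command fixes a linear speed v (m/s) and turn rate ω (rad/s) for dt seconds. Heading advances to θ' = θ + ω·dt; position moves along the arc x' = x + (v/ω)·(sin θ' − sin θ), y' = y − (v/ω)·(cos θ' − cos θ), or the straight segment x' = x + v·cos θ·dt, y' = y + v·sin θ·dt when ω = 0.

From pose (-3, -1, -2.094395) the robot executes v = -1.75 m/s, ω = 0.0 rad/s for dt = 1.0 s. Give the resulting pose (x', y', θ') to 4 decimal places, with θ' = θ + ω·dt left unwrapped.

θ' = -2.0944 + 0.0·1.0 = -2.0944
ω = 0 → straight: x' = -3 + -1.75·cos(-2.0944)·1.0 = -2.1250
y' = -1 + -1.75·sin(-2.0944)·1.0 = 0.5155

(-2.1250, 0.5155, -2.0944)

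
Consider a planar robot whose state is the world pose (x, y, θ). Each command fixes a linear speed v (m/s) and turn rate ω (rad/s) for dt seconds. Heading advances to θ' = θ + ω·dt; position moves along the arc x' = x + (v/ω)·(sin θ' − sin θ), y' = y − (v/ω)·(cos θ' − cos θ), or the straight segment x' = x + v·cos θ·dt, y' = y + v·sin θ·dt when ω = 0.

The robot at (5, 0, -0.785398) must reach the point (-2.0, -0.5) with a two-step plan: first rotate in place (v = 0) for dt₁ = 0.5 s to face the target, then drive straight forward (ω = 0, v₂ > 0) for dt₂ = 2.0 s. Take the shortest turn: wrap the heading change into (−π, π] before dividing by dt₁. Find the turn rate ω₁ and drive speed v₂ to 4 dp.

ω₁ = -4.5698, v₂ = 3.5089

heading to target = atan2(-0.5−0, -2−5) = -3.0703
Δθ = wrap(-3.0703 − -0.7854) = -2.2849; ω₁ = Δθ/dt₁ = -4.5698
distance = √((-2−5)² + (-0.5−0)²) = 7.0178; v₂ = distance/dt₂ = 3.5089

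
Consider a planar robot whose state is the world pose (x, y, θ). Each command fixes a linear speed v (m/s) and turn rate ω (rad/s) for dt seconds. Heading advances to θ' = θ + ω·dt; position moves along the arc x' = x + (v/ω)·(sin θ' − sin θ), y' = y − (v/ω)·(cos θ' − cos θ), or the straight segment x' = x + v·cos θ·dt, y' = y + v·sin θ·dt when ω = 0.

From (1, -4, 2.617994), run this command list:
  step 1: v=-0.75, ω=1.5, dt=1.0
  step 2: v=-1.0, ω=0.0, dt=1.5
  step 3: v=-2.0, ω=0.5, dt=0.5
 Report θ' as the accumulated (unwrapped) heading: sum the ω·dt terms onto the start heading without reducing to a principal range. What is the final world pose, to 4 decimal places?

step 1: θ'=4.1180 (R=-0.5000) → pose (1.6642, -3.8470, 4.1180)
step 2: θ'=4.1180 (straight) → pose (2.5043, -2.6043, 4.1180)
step 3: θ'=4.3680 (R=-4.0000) → pose (2.9554, -1.7147, 4.3680)

(2.9554, -1.7147, 4.3680)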